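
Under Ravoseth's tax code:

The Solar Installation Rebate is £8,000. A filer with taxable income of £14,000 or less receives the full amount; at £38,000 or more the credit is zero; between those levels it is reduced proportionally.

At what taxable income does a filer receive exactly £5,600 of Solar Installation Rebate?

£5,600 is 5,600/8,000 of the full £8,000, so 2,400/8,000 of the £24,000 range has been used: income = £14,000 + £24,000 × 2,400/8,000 = £21,200.

£21,200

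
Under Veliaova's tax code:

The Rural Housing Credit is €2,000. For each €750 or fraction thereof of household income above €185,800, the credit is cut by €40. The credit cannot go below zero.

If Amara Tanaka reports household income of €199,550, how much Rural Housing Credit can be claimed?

€1,240

Rural Housing Credit: income exceeds €185,800 by €13,750, which is 19 full-or-partial €750 increments; reduction = 19 × €40 = €760, leaving €1,240.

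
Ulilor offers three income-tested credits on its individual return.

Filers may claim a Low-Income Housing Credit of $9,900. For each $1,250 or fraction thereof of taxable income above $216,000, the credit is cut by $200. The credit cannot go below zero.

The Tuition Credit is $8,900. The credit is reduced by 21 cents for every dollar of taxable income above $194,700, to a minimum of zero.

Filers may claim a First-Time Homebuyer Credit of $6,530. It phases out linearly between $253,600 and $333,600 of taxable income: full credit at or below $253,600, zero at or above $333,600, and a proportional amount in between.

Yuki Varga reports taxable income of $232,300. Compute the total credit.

Low-Income Housing Credit: income exceeds $216,000 by $16,300, which is 14 full-or-partial $1,250 increments; reduction = 14 × $200 = $2,800, leaving $7,100.
Tuition Credit: 21% of the $37,600 excess over $194,700 is $7,896; credit = $8,900 − $7,896 = $1,004.
First-Time Homebuyer Credit: $232,300 is at or below the $253,600 threshold, so the full $6,530 applies.
Total: $7,100 + $1,004 + $6,530 = $14,634.

$14,634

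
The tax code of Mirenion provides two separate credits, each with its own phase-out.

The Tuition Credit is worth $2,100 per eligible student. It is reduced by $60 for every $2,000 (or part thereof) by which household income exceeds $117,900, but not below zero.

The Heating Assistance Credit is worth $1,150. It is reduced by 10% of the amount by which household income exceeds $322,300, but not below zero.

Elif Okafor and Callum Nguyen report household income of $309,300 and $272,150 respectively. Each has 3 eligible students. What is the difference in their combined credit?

Elif ($309,300): Tuition Credit: base = 3 × $2,100 = $6,300. income exceeds $117,900 by $191,400, which is 96 full-or-partial $2,000 increments; reduction = 96 × $60 = $5,760, leaving $540. Heating Assistance Credit: $309,300 is at or below the $322,300 threshold, so the full $1,150 applies. total $540 + $1,150 = $1,690
Callum ($272,150): Tuition Credit: base = 3 × $2,100 = $6,300. income exceeds $117,900 by $154,250, which is 78 full-or-partial $2,000 increments; reduction = 78 × $60 = $4,680, leaving $1,620. Heating Assistance Credit: $272,150 is at or below the $322,300 threshold, so the full $1,150 applies. total $1,620 + $1,150 = $2,770
Difference: |$1,690 − $2,770| = $1,080.

$1,080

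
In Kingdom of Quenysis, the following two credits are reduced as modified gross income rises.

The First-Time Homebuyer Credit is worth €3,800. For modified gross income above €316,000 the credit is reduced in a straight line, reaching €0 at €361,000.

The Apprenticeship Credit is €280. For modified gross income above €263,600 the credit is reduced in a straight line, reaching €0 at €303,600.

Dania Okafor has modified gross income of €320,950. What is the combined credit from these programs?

First-Time Homebuyer Credit: €320,950 is €4,950 into a €45,000 phase-out range, leaving 40,050/45,000 of the credit: €3,800 × 40,050/45,000 = €3,382.
Apprenticeship Credit: €320,950 is at or above €303,600, so the credit is €0.
Total: €3,382 + €0 = €3,382.

€3,382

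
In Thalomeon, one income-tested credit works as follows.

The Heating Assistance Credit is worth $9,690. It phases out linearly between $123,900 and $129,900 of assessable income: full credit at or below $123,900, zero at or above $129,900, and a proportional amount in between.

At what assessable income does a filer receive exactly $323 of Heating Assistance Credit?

$323 is 323/9,690 of the full $9,690, so 9,367/9,690 of the $6,000 range has been used: income = $123,900 + $6,000 × 9,367/9,690 = $129,700.

$129,700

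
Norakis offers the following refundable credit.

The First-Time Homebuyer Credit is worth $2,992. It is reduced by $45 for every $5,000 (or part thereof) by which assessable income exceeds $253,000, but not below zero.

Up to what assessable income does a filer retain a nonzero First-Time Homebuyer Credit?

$583,000

After 66 increments the reduction is 66 × $45 = $2,970, leaving $22; one more increment wipes it out. Increment 66 ends at excess 66 × $5,000 = $330,000, so the highest qualifying income is $253,000 + $330,000 = $583,000.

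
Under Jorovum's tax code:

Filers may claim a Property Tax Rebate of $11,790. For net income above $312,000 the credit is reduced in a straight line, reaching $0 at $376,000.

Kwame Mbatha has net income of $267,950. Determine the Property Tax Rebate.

$11,790

Property Tax Rebate: $267,950 is at or below the $312,000 threshold, so the full $11,790 applies.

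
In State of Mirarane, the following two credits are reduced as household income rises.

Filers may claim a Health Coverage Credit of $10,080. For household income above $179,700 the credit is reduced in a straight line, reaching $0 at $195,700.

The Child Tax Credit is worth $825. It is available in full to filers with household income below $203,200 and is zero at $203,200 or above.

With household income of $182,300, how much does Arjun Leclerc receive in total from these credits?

Health Coverage Credit: $182,300 is $2,600 into a $16,000 phase-out range, leaving 13,400/16,000 of the credit: $10,080 × 13,400/16,000 = $8,442.
Child Tax Credit: $182,300 is below the $203,200 cutoff, so the full $825 applies.
Total: $8,442 + $825 = $9,267.

$9,267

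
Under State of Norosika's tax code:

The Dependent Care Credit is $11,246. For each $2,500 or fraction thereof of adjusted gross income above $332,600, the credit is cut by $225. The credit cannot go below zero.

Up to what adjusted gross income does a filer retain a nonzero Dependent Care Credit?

$455,100

After 49 increments the reduction is 49 × $225 = $11,025, leaving $221; one more increment wipes it out. Increment 49 ends at excess 49 × $2,500 = $122,500, so the highest qualifying income is $332,600 + $122,500 = $455,100.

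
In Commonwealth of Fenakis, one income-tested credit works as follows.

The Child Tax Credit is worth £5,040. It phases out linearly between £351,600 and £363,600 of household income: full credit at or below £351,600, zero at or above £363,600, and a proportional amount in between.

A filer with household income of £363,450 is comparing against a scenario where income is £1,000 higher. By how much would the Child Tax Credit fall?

£63

At £363,450 — £363,450 is £11,850 into a £12,000 phase-out range, leaving 150/12,000 of the credit: £5,040 × 150/12,000 = £63.
At £364,450 — £364,450 is at or above £363,600, so the credit is £0.
Lost: £63 − £0 = £63.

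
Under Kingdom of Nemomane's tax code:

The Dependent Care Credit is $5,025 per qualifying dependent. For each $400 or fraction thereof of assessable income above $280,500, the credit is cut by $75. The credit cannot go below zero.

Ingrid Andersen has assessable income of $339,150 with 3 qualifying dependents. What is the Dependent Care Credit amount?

Dependent Care Credit: base = 3 × $5,025 = $15,075. income exceeds $280,500 by $58,650, which is 147 full-or-partial $400 increments; reduction = 147 × $75 = $11,025, leaving $4,050.

$4,050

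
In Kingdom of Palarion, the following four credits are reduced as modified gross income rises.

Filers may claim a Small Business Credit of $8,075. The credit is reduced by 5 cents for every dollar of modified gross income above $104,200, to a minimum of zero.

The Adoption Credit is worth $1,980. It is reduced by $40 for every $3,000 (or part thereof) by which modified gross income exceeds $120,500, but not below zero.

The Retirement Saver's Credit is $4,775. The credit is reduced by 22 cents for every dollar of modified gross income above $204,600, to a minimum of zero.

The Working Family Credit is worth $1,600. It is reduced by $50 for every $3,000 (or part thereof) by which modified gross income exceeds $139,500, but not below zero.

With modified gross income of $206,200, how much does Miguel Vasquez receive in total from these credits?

Small Business Credit: 5% of the $102,000 excess over $104,200 is $5,100; credit = $8,075 − $5,100 = $2,975.
Adoption Credit: income exceeds $120,500 by $85,700, which is 29 full-or-partial $3,000 increments; reduction = 29 × $40 = $1,160, leaving $820.
Retirement Saver's Credit: 22% of the $1,600 excess over $204,600 is $352; credit = $4,775 − $352 = $4,423.
Working Family Credit: income exceeds $139,500 by $66,700, which is 23 full-or-partial $3,000 increments; reduction = 23 × $50 = $1,150, leaving $450.
Total: $2,975 + $820 + $4,423 + $450 = $8,668.

$8,668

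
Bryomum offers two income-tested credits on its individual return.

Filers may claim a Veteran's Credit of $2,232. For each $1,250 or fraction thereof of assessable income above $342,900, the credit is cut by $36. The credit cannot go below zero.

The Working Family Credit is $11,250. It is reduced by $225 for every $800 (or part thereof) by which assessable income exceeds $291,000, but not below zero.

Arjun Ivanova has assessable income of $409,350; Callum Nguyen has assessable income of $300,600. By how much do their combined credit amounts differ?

$10,494

Arjun ($409,350): Veteran's Credit: income exceeds $342,900 by $66,450, which is 54 full-or-partial $1,250 increments; reduction = 54 × $36 = $1,944, leaving $288. Working Family Credit: income exceeds $291,000 by $118,350 → 148 increments × $225 = $33,300 ≥ base, so the credit is $0. total $288 + $0 = $288
Callum ($300,600): Veteran's Credit: $300,600 is at or below the $342,900 threshold, so the full $2,232 applies. Working Family Credit: income exceeds $291,000 by $9,600, which is 12 full-or-partial $800 increments; reduction = 12 × $225 = $2,700, leaving $8,550. total $2,232 + $8,550 = $10,782
Difference: |$288 − $10,782| = $10,494.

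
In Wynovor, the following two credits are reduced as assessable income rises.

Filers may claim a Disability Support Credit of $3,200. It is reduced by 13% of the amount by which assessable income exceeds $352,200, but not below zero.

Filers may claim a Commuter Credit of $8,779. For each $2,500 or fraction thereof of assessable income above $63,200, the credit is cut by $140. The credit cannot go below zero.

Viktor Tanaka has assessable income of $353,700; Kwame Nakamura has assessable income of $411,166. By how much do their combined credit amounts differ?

$3,005

Viktor ($353,700): Disability Support Credit: 13% of the $1,500 excess over $352,200 is $195; credit = $3,200 − $195 = $3,005. Commuter Credit: income exceeds $63,200 by $290,500 → 117 increments × $140 = $16,380 ≥ base, so the credit is $0. total $3,005 + $0 = $3,005
Kwame ($411,166): Disability Support Credit: 13% of the $58,966 excess over $352,200 is $7,665.58 ≥ base, so the credit is $0. Commuter Credit: income exceeds $63,200 by $347,966 → 140 increments × $140 = $19,600 ≥ base, so the credit is $0. total $0 + $0 = $0
Difference: |$3,005 − $0| = $3,005.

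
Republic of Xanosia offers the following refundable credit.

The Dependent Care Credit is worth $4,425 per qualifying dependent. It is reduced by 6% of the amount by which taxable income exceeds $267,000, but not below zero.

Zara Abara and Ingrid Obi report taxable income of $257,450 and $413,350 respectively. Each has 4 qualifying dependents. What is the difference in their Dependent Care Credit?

$8,781

Zara ($257,450): Dependent Care Credit: base = 4 × $4,425 = $17,700. $257,450 is at or below the $267,000 threshold, so the full $17,700 applies.
Ingrid ($413,350): Dependent Care Credit: base = 4 × $4,425 = $17,700. 6% of the $146,350 excess over $267,000 is $8,781; credit = $17,700 − $8,781 = $8,919.
Difference: |$17,700 − $8,919| = $8,781.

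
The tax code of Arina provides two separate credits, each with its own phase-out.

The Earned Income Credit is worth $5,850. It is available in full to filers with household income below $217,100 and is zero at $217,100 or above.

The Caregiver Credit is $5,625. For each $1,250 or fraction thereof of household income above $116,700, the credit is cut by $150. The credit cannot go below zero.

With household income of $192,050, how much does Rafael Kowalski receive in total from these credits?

Earned Income Credit: $192,050 is below the $217,100 cutoff, so the full $5,850 applies.
Caregiver Credit: income exceeds $116,700 by $75,350 → 61 increments × $150 = $9,150 ≥ base, so the credit is $0.
Total: $5,850 + $0 = $5,850.

$5,850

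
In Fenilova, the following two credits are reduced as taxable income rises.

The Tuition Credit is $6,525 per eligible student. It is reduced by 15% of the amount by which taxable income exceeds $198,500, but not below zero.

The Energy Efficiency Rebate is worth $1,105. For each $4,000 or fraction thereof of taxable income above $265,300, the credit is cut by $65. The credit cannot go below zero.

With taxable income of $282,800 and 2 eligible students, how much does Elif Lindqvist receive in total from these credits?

Tuition Credit: base = 2 × $6,525 = $13,050. 15% of the $84,300 excess over $198,500 is $12,645; credit = $13,050 − $12,645 = $405.
Energy Efficiency Rebate: income exceeds $265,300 by $17,500, which is 5 full-or-partial $4,000 increments; reduction = 5 × $65 = $325, leaving $780.
Total: $405 + $780 = $1,185.

$1,185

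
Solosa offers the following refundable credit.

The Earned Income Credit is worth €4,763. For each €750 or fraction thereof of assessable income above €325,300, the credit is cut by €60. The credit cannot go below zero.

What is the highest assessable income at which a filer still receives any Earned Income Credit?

€384,550

After 79 increments the reduction is 79 × €60 = €4,740, leaving €23; one more increment wipes it out. Increment 79 ends at excess 79 × €750 = €59,250, so the highest qualifying income is €325,300 + €59,250 = €384,550.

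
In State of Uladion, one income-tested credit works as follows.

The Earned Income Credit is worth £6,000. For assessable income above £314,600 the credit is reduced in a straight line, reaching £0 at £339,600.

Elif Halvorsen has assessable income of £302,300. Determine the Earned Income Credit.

£6,000

Earned Income Credit: £302,300 is at or below the £314,600 threshold, so the full £6,000 applies.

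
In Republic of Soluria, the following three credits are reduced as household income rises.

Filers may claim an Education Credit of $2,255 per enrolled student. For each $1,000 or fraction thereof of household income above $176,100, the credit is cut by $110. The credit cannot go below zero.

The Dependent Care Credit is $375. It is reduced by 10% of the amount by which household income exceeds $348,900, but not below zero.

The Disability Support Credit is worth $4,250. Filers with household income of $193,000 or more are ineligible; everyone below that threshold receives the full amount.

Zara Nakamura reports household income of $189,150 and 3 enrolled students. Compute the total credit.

Education Credit: base = 3 × $2,255 = $6,765. income exceeds $176,100 by $13,050, which is 14 full-or-partial $1,000 increments; reduction = 14 × $110 = $1,540, leaving $5,225.
Dependent Care Credit: $189,150 is at or below the $348,900 threshold, so the full $375 applies.
Disability Support Credit: $189,150 is below the $193,000 cutoff, so the full $4,250 applies.
Total: $5,225 + $375 + $4,250 = $9,850.

$9,850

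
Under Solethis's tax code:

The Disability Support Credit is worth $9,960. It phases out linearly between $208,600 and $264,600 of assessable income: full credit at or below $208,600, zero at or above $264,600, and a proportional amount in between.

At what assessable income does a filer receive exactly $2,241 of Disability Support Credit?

$252,000

$2,241 is 2,241/9,960 of the full $9,960, so 7,719/9,960 of the $56,000 range has been used: income = $208,600 + $56,000 × 7,719/9,960 = $252,000.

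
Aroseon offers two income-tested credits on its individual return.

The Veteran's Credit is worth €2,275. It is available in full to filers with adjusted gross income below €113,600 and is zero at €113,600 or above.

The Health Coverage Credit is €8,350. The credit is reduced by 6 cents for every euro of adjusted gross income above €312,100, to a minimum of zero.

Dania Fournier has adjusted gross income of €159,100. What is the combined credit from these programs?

Veteran's Credit: €159,100 meets or exceeds the €113,600 cutoff, so the credit is €0.
Health Coverage Credit: €159,100 is at or below the €312,100 threshold, so the full €8,350 applies.
Total: €0 + €8,350 = €8,350.

€8,350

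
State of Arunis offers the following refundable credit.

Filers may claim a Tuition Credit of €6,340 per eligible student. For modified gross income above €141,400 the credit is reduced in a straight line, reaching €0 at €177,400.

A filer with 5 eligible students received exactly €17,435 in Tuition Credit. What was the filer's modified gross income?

Full credit = 5 × €6,340 = €31,700.
€17,435 is 17,435/31,700 of the full €31,700, so 14,265/31,700 of the €36,000 range has been used: income = €141,400 + €36,000 × 14,265/31,700 = €157,600.

€157,600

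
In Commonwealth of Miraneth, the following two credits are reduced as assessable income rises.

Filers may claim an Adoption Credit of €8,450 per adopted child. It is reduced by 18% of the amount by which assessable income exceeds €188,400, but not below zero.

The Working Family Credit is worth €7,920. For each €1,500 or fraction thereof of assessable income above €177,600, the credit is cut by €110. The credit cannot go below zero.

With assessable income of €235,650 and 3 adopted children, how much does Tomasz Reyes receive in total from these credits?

Adoption Credit: base = 3 × €8,450 = €25,350. 18% of the €47,250 excess over €188,400 is €8,505; credit = €25,350 − €8,505 = €16,845.
Working Family Credit: income exceeds €177,600 by €58,050, which is 39 full-or-partial €1,500 increments; reduction = 39 × €110 = €4,290, leaving €3,630.
Total: €16,845 + €3,630 = €20,475.

€20,475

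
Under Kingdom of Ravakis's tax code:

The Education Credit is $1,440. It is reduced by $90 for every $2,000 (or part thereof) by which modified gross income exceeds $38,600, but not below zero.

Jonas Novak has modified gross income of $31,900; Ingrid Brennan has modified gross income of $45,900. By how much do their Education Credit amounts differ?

$360

Jonas ($31,900): Education Credit: $31,900 is at or below the $38,600 threshold, so the full $1,440 applies.
Ingrid ($45,900): Education Credit: income exceeds $38,600 by $7,300, which is 4 full-or-partial $2,000 increments; reduction = 4 × $90 = $360, leaving $1,080.
Difference: |$1,440 − $1,080| = $360.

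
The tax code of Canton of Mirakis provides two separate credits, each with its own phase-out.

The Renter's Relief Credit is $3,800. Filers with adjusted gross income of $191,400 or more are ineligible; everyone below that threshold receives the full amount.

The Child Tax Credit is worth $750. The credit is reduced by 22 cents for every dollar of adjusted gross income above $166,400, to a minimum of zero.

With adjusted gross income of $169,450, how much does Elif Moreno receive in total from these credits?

Renter's Relief Credit: $169,450 is below the $191,400 cutoff, so the full $3,800 applies.
Child Tax Credit: 22% of the $3,050 excess over $166,400 is $671; credit = $750 − $671 = $79.
Total: $3,800 + $79 = $3,879.

$3,879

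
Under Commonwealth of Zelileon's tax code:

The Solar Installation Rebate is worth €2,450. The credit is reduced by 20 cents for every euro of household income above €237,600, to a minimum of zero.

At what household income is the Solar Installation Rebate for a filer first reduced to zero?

The credit falls by 20% of each euro above €237,600, so it reaches zero when the excess is €2,450 / 20% = €12,250: income = €237,600 + €12,250 = €249,850.

€249,850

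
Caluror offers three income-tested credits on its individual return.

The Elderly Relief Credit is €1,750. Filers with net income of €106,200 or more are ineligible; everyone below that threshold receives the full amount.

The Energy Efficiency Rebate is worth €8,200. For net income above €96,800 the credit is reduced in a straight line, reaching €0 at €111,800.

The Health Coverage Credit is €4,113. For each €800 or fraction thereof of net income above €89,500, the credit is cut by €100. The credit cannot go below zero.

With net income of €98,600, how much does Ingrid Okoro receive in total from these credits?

€11,879

Elderly Relief Credit: €98,600 is below the €106,200 cutoff, so the full €1,750 applies.
Energy Efficiency Rebate: €98,600 is €1,800 into a €15,000 phase-out range, leaving 13,200/15,000 of the credit: €8,200 × 13,200/15,000 = €7,216.
Health Coverage Credit: income exceeds €89,500 by €9,100, which is 12 full-or-partial €800 increments; reduction = 12 × €100 = €1,200, leaving €2,913.
Total: €1,750 + €7,216 + €2,913 = €11,879.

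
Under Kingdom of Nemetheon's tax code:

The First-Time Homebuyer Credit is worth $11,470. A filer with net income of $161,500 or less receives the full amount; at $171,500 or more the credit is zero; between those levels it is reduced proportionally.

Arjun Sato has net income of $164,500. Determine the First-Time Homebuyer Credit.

$8,029

First-Time Homebuyer Credit: $164,500 is $3,000 into a $10,000 phase-out range, leaving 7,000/10,000 of the credit: $11,470 × 7,000/10,000 = $8,029.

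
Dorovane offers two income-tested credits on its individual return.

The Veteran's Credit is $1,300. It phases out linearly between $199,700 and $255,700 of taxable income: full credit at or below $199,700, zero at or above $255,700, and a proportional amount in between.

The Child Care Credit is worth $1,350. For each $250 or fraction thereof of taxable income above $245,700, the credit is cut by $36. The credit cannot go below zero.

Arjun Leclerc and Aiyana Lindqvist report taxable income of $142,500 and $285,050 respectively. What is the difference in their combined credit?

$2,650

Arjun ($142,500): Veteran's Credit: $142,500 is at or below the $199,700 threshold, so the full $1,300 applies. Child Care Credit: $142,500 is at or below the $245,700 threshold, so the full $1,350 applies. total $1,300 + $1,350 = $2,650
Aiyana ($285,050): Veteran's Credit: $285,050 is at or above $255,700, so the credit is $0. Child Care Credit: income exceeds $245,700 by $39,350 → 158 increments × $36 = $5,688 ≥ base, so the credit is $0. total $0 + $0 = $0
Difference: |$2,650 − $0| = $2,650.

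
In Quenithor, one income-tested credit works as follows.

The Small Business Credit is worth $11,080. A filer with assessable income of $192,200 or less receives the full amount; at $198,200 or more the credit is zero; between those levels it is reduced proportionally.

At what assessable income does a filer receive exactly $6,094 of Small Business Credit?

$6,094 is 6,094/11,080 of the full $11,080, so 4,986/11,080 of the $6,000 range has been used: income = $192,200 + $6,000 × 4,986/11,080 = $194,900.

$194,900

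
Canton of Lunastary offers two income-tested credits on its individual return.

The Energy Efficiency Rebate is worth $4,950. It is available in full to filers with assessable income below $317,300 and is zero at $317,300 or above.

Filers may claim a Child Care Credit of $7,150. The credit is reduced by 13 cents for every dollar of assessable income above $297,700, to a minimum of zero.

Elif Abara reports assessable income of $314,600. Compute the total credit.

Energy Efficiency Rebate: $314,600 is below the $317,300 cutoff, so the full $4,950 applies.
Child Care Credit: 13% of the $16,900 excess over $297,700 is $2,197; credit = $7,150 − $2,197 = $4,953.
Total: $4,950 + $4,953 = $9,903.

$9,903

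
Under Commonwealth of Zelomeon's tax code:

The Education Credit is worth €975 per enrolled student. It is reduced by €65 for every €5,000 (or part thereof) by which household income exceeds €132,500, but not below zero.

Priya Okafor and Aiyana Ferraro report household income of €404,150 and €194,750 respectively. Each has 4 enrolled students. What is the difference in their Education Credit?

€2,730

Priya (€404,150): Education Credit: base = 4 × €975 = €3,900. income exceeds €132,500 by €271,650, which is 55 full-or-partial €5,000 increments; reduction = 55 × €65 = €3,575, leaving €325.
Aiyana (€194,750): Education Credit: base = 4 × €975 = €3,900. income exceeds €132,500 by €62,250, which is 13 full-or-partial €5,000 increments; reduction = 13 × €65 = €845, leaving €3,055.
Difference: |€325 − €3,055| = €2,730.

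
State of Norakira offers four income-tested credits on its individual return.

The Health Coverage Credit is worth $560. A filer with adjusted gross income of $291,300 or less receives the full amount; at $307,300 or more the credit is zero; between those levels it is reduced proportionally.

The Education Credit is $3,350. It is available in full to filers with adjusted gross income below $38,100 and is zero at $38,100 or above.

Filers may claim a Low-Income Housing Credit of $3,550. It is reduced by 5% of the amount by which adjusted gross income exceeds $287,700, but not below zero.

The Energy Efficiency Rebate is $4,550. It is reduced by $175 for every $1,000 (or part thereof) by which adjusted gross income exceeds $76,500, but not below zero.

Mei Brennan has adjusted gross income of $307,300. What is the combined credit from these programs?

$2,570

Health Coverage Credit: $307,300 is at or above $307,300, so the credit is $0.
Education Credit: $307,300 meets or exceeds the $38,100 cutoff, so the credit is $0.
Low-Income Housing Credit: 5% of the $19,600 excess over $287,700 is $980; credit = $3,550 − $980 = $2,570.
Energy Efficiency Rebate: income exceeds $76,500 by $230,800 → 231 increments × $175 = $40,425 ≥ base, so the credit is $0.
Total: $0 + $0 + $2,570 + $0 = $2,570.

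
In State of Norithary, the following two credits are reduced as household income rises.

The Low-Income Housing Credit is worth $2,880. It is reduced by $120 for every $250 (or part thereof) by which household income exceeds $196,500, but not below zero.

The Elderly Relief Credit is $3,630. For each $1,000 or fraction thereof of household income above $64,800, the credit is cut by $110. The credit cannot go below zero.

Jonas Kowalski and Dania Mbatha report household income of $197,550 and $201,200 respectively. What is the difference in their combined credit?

$1,680

Jonas ($197,550): Low-Income Housing Credit: income exceeds $196,500 by $1,050, which is 5 full-or-partial $250 increments; reduction = 5 × $120 = $600, leaving $2,280. Elderly Relief Credit: income exceeds $64,800 by $132,750 → 133 increments × $110 = $14,630 ≥ base, so the credit is $0. total $2,280 + $0 = $2,280
Dania ($201,200): Low-Income Housing Credit: income exceeds $196,500 by $4,700, which is 19 full-or-partial $250 increments; reduction = 19 × $120 = $2,280, leaving $600. Elderly Relief Credit: income exceeds $64,800 by $136,400 → 137 increments × $110 = $15,070 ≥ base, so the credit is $0. total $600 + $0 = $600
Difference: |$2,280 − $600| = $1,680.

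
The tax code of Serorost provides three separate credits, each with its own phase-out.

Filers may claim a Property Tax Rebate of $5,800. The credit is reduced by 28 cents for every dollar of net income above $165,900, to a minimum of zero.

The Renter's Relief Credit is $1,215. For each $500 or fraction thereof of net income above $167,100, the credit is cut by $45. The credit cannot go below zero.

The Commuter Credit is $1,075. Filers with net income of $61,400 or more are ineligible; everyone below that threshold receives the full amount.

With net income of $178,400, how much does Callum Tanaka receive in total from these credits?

Property Tax Rebate: 28% of the $12,500 excess over $165,900 is $3,500; credit = $5,800 − $3,500 = $2,300.
Renter's Relief Credit: income exceeds $167,100 by $11,300, which is 23 full-or-partial $500 increments; reduction = 23 × $45 = $1,035, leaving $180.
Commuter Credit: $178,400 meets or exceeds the $61,400 cutoff, so the credit is $0.
Total: $2,300 + $180 + $0 = $2,480.

$2,480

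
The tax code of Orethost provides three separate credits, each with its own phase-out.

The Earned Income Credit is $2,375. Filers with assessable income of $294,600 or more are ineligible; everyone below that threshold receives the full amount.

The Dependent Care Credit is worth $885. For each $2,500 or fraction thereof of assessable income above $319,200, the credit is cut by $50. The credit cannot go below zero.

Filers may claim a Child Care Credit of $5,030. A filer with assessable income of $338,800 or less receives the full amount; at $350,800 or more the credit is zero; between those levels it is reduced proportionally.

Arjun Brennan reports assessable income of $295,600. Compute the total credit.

$5,915

Earned Income Credit: $295,600 meets or exceeds the $294,600 cutoff, so the credit is $0.
Dependent Care Credit: $295,600 is at or below the $319,200 threshold, so the full $885 applies.
Child Care Credit: $295,600 is at or below the $338,800 threshold, so the full $5,030 applies.
Total: $0 + $885 + $5,030 = $5,915.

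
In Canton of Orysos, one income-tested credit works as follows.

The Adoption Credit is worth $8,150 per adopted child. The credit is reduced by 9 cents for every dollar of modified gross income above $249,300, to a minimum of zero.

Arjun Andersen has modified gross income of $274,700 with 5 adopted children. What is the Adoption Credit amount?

$38,464

Adoption Credit: base = 5 × $8,150 = $40,750. 9% of the $25,400 excess over $249,300 is $2,286; credit = $40,750 − $2,286 = $38,464.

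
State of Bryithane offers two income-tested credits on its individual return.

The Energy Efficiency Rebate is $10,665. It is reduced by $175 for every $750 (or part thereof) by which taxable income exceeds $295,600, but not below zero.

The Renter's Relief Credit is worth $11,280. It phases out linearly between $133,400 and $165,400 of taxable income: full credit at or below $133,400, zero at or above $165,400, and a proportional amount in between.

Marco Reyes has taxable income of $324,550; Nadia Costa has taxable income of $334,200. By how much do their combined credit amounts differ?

$2,275

Marco ($324,550): Energy Efficiency Rebate: income exceeds $295,600 by $28,950, which is 39 full-or-partial $750 increments; reduction = 39 × $175 = $6,825, leaving $3,840. Renter's Relief Credit: $324,550 is at or above $165,400, so the credit is $0. total $3,840 + $0 = $3,840
Nadia ($334,200): Energy Efficiency Rebate: income exceeds $295,600 by $38,600, which is 52 full-or-partial $750 increments; reduction = 52 × $175 = $9,100, leaving $1,565. Renter's Relief Credit: $334,200 is at or above $165,400, so the credit is $0. total $1,565 + $0 = $1,565
Difference: |$3,840 − $1,565| = $2,275.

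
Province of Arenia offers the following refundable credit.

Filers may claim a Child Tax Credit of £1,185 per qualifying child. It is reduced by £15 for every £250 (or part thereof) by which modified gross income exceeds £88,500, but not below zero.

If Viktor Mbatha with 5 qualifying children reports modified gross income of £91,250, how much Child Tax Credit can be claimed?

Child Tax Credit: base = 5 × £1,185 = £5,925. income exceeds £88,500 by £2,750, which is 11 full-or-partial £250 increments; reduction = 11 × £15 = £165, leaving £5,760.

£5,760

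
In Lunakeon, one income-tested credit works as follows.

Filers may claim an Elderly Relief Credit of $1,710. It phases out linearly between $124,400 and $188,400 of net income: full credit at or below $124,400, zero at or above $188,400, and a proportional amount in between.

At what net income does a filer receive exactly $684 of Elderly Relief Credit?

$684 is 684/1,710 of the full $1,710, so 1,026/1,710 of the $64,000 range has been used: income = $124,400 + $64,000 × 1,026/1,710 = $162,800.

$162,800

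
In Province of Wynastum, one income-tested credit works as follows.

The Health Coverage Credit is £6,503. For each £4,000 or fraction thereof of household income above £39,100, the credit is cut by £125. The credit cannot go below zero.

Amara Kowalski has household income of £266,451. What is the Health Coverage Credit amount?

Health Coverage Credit: income exceeds £39,100 by £227,351 → 57 increments × £125 = £7,125 ≥ base, so the credit is £0.

£0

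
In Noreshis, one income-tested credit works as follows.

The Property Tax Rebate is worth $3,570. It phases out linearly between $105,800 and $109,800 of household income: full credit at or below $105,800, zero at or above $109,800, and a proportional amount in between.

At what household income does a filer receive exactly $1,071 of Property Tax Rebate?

$1,071 is 1,071/3,570 of the full $3,570, so 2,499/3,570 of the $4,000 range has been used: income = $105,800 + $4,000 × 2,499/3,570 = $108,600.

$108,600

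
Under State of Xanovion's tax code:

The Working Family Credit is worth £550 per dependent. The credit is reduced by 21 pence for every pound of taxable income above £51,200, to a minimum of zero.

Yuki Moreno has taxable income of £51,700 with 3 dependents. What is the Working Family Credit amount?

£1,545

Working Family Credit: base = 3 × £550 = £1,650. 21% of the £500 excess over £51,200 is £105; credit = £1,650 − £105 = £1,545.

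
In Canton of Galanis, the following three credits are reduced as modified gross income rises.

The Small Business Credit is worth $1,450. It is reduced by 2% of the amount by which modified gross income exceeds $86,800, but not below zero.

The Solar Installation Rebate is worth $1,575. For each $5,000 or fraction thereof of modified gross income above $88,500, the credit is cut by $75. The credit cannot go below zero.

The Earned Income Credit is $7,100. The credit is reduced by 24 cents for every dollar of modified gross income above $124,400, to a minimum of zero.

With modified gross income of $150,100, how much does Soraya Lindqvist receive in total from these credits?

$1,716

Small Business Credit: 2% of the $63,300 excess over $86,800 is $1,266; credit = $1,450 − $1,266 = $184.
Solar Installation Rebate: income exceeds $88,500 by $61,600, which is 13 full-or-partial $5,000 increments; reduction = 13 × $75 = $975, leaving $600.
Earned Income Credit: 24% of the $25,700 excess over $124,400 is $6,168; credit = $7,100 − $6,168 = $932.
Total: $184 + $600 + $932 = $1,716.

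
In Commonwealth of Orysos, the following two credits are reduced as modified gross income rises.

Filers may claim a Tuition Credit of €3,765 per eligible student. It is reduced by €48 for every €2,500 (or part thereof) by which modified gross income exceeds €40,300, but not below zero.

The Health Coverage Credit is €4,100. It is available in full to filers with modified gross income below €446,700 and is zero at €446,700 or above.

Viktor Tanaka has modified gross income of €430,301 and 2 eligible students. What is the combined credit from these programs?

Tuition Credit: base = 2 × €3,765 = €7,530. income exceeds €40,300 by €390,001 → 157 increments × €48 = €7,536 ≥ base, so the credit is €0.
Health Coverage Credit: €430,301 is below the €446,700 cutoff, so the full €4,100 applies.
Total: €0 + €4,100 = €4,100.

€4,100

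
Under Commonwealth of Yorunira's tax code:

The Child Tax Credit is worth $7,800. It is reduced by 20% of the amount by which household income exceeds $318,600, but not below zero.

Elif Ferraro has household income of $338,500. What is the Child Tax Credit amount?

$3,820

Child Tax Credit: 20% of the $19,900 excess over $318,600 is $3,980; credit = $7,800 − $3,980 = $3,820.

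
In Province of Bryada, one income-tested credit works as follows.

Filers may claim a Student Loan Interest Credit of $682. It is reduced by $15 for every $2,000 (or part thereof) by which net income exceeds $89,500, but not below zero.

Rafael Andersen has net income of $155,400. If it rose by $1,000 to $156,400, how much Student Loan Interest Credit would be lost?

At $155,400 — income exceeds $89,500 by $65,900, which is 33 full-or-partial $2,000 increments; reduction = 33 × $15 = $495, leaving $187.
At $156,400 — income exceeds $89,500 by $66,900, which is 34 full-or-partial $2,000 increments; reduction = 34 × $15 = $510, leaving $172.
Lost: $187 − $172 = $15.

$15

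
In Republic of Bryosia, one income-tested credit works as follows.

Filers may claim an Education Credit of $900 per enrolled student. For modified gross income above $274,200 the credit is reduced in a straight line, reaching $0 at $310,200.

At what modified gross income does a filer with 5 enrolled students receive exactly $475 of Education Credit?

Full credit = 5 × $900 = $4,500.
$475 is 475/4,500 of the full $4,500, so 4,025/4,500 of the $36,000 range has been used: income = $274,200 + $36,000 × 4,025/4,500 = $306,400.

$306,400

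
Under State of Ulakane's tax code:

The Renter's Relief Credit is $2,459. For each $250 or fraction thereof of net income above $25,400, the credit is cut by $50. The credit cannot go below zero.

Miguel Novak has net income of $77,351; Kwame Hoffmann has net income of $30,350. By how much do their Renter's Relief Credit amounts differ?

Miguel ($77,351): Renter's Relief Credit: income exceeds $25,400 by $51,951 → 208 increments × $50 = $10,400 ≥ base, so the credit is $0.
Kwame ($30,350): Renter's Relief Credit: income exceeds $25,400 by $4,950, which is 20 full-or-partial $250 increments; reduction = 20 × $50 = $1,000, leaving $1,459.
Difference: |$0 − $1,459| = $1,459.

$1,459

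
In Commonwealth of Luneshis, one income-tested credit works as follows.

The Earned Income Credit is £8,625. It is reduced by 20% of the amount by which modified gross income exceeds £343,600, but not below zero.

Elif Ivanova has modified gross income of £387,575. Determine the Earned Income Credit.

Earned Income Credit: 20% of the £43,975 excess over £343,600 is £8,795 ≥ base, so the credit is £0.

£0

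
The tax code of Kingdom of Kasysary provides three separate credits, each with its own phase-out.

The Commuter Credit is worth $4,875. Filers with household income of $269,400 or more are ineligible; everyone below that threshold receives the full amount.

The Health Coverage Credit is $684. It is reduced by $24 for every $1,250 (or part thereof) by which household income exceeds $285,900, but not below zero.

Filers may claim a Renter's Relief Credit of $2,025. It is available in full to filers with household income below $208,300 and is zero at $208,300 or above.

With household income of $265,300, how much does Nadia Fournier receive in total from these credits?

$5,559

Commuter Credit: $265,300 is below the $269,400 cutoff, so the full $4,875 applies.
Health Coverage Credit: $265,300 is at or below the $285,900 threshold, so the full $684 applies.
Renter's Relief Credit: $265,300 meets or exceeds the $208,300 cutoff, so the credit is $0.
Total: $4,875 + $684 + $0 = $5,559.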